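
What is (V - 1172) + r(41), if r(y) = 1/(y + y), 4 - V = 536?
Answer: -139727/82 ≈ -1704.0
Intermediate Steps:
V = -532 (V = 4 - 1*536 = 4 - 536 = -532)
r(y) = 1/(2*y)
(V - 1172) + r(41) = (-532 - 1172) + (½)/41 = -1704 + (½)*(1/41) = -1704 + 1/82 = -139727/82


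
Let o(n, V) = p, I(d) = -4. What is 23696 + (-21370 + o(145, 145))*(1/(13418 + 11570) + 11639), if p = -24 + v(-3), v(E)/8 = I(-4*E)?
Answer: -3115422864605/12494 ≈ -2.4935e+8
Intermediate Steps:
v(E) = -32 (v(E) = 8*(-4) = -32)
p = -56 (p = -24 - 32 = -56)
o(n, V) = -56
23696 + (-21370 + o(145, 145))*(1/(13418 + 11570) + 11639) = 23696 + (-21370 - 56)*(1/(13418 + 11570) + 11639) = 23696 - 21426*(1/24988 + 11639) = 23696 - 21426*290835333/24988 = 23696 - 3115718922429/12494 = -3115422864605/12494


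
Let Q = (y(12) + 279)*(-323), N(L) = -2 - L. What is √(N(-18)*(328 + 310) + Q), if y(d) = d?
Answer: I*√83785 ≈ 289.46*I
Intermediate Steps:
Q = -93993 (Q = (12 + 279)*(-323) = 291*(-323) = -93993)
√(N(-18)*(328 + 310) + Q) = √((-2 - 1*(-18))*(328 + 310) - 93993) = √((-2 + 18)*638 - 93993) = √(16*638 - 93993) = √(10208 - 93993) = √(-83785) = I*√83785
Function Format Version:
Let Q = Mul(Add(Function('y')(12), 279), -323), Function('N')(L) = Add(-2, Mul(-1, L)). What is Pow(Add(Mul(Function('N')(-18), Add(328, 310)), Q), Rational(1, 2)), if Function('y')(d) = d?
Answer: Mul(I, Pow(83785, Rational(1, 2))) ≈ Mul(289.46, I)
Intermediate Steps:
Q = -93993 (Q = Mul(Add(12, 279), -323) = Mul(291, -323) = -93993)
Pow(Add(Mul(Function('N')(-18), Add(328, 310)), Q), Rational(1, 2)) = Pow(Add(Mul(Add(-2, Mul(-1, -18)), Add(328, 310)), -93993), Rational(1, 2)) = Pow(Add(Mul(Add(-2, 18), 638), -93993), Rational(1, 2)) = Pow(Add(Mul(16, 638), -93993), Rational(1, 2)) = Pow(Add(10208, -93993), Rational(1, 2)) = Pow(-83785, Rational(1, 2)) = Mul(I, Pow(83785, Rational(1, 2)))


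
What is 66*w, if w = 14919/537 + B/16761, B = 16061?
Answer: 1897002184/1000073 ≈ 1896.9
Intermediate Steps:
w = 86227372/3000219 (w = 14919/537 + 16061/16761 = 14919*(1/537) + 16061*(1/16761) = 4973/179 + 16061/16761 = 86227372/3000219 ≈ 28.740)
66*w = 66*(86227372/3000219) = 1897002184/1000073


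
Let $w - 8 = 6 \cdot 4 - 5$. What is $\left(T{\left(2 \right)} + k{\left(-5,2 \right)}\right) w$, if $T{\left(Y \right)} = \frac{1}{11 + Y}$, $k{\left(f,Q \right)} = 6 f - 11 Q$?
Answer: $- \frac{18225}{13} \approx -1401.9$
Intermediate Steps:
$k{\left(f,Q \right)} = - 11 Q + 6 f$
$w = 27$ ($w = 8 + \left(6 \cdot 4 - 5\right) = 8 + \left(24 - 5\right) = 8 + 19 = 27$)
$\left(T{\left(2 \right)} + k{\left(-5,2 \right)}\right) w = \left(\frac{1}{11 + 2} + \left(\left(-11\right) 2 + 6 \left(-5\right)\right)\right) 27 = \left(\frac{1}{13} - 52\right) 27 = \left(- \frac{675}{13}\right) 27 = - \frac{18225}{13}$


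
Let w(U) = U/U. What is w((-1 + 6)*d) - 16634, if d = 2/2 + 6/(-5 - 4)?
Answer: -16633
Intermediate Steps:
d = ⅓ (d = 2*(½) + 6/(-9) = 1 + 6*(-⅑) = 1 - ⅔ = ⅓ ≈ 0.33333)
w(U) = 1
w((-1 + 6)*d) - 16634 = 1 - 16634 = -16633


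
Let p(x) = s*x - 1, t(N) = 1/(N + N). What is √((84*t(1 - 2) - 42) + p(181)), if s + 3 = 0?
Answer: 2*I*√157 ≈ 25.06*I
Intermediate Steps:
t(N) = 1/(2*N)
s = -3 (s = -3 + 0 = -3)
p(x) = -1 - 3*x (p(x) = -3*x - 1 = -1 - 3*x)
√((84*t(1 - 2) - 42) + p(181)) = √((84*(1/(2*(1 - 2))) - 42) + (-1 - 3*181)) = √((84*((½)/(-1)) - 42) + (-1 - 543)) = √((84*((½)*(-1)) - 42) - 544) = √((84*(-½) - 42) - 544) = √((-42 - 42) - 544) = √(-84 - 544) = √(-628) = 2*I*√157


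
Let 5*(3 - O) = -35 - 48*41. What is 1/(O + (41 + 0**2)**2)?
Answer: 5/10423 ≈ 0.00047971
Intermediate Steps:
O = 2018/5 (O = 3 - (-35 - 48*41)/5 = 3 - (-35 - 1968)/5 = 3 - 1/5*(-2003) = 3 + 2003/5 = 2018/5 ≈ 403.60)
1/(O + (41 + 0**2)**2) = 1/(2018/5 + (41 + 0**2)**2) = 1/(2018/5 + (41 + 0)**2) = 1/(2018/5 + 41**2) = 1/(2018/5 + 1681) = 1/(10423/5) = 5/10423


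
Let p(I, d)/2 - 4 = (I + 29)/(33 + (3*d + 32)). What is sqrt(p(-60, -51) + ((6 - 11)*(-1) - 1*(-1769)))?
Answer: sqrt(862829)/22 ≈ 42.222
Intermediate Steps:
p(I, d) = 8 + 2*(29 + I)/(65 + 3*d) (p(I, d) = 8 + 2*((I + 29)/(33 + (3*d + 32))) = 8 + 2*((29 + I)/(33 + (32 + 3*d))) = 8 + 2*((29 + I)/(65 + 3*d)) = 8 + 2*(29 + I)/(65 + 3*d))
sqrt(p(-60, -51) + ((6 - 11)*(-1) - 1*(-1769))) = sqrt(2*(289 - 60 + 12*(-51))/(65 + 3*(-51)) + ((6 - 11)*(-1) - 1*(-1769))) = sqrt(2*(289 - 60 - 612)/(65 - 153) + (-5*(-1) + 1769)) = sqrt(2*(-383)/(-88) + (5 + 1769)) = sqrt(2*(-1/88)*(-383) + 1774) = sqrt(383/44 + 1774) = sqrt(78439/44) = sqrt(862829)/22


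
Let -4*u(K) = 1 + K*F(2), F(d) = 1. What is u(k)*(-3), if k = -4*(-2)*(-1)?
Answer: -21/4 ≈ -5.2500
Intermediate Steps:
k = -8 (k = 8*(-1) = -8)
u(K) = -1/4 - K/4 (u(K) = -(1 + K*1)/4 = -(1 + K)/4 = -1/4 - K/4)
u(k)*(-3) = (-1/4 - 1/4*(-8))*(-3) = (-1/4 + 2)*(-3) = (7/4)*(-3) = -21/4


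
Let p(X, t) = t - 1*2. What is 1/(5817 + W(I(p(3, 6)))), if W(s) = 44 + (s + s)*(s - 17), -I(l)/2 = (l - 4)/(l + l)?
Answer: 1/5861 ≈ 0.00017062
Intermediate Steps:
p(X, t) = -2 + t (p(X, t) = t - 2 = -2 + t)
I(l) = -(-4 + l)/l (I(l) = -2*(l - 4)/(l + l) = -2*(-4 + l)/(2*l) = -2*(-4 + l)*1/(2*l) = -(-4 + l)/l)
W(s) = 44 + 2*s*(-17 + s) (W(s) = 44 + (2*s)*(-17 + s) = 44 + 2*s*(-17 + s))
1/(5817 + W(I(p(3, 6)))) = 1/(5817 + (44 - 34*(4 - (-2 + 6))/(-2 + 6) + 2*((4 - (-2 + 6))/(-2 + 6))**2)) = 1/(5817 + (44 - 34*(4 - 1*4)/4 + 2*((4 - 1*4)/4)**2)) = 1/(5817 + (44 - 17*(4 - 4)/2 + 2*((4 - 4)/4)**2)) = 1/(5817 + (44 - 17*0/2 + 2*((1/4)*0)**2)) = 1/(5817 + (44 - 34*0 + 2*0**2)) = 1/(5817 + (44 + 0 + 2*0)) = 1/(5817 + (44 + 0 + 0)) = 1/(5817 + 44) = 1/5861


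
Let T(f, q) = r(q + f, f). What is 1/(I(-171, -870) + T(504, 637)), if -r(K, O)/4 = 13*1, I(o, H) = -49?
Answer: -1/101 ≈ -0.0099010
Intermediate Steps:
r(K, O) = -52
T(f, q) = -52
1/(I(-171, -870) + T(504, 637)) = 1/(-49 - 52) = 1/(-101) = -1/101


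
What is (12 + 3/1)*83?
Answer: 1245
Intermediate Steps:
(12 + 3/1)*83 = (12 + 3*1)*83 = (12 + 3)*83 = 15*83 = 1245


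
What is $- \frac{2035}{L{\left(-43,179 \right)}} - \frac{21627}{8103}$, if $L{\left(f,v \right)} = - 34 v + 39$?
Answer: $- \frac{38096288}{16332947} \approx -2.3325$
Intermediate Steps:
$L{\left(f,v \right)} = 39 - 34 v$
$- \frac{2035}{L{\left(-43,179 \right)}} - \frac{21627}{8103} = - \frac{2035}{39 - 6086} - \frac{21627}{8103} = - \frac{2035}{39 - 6086} - \frac{7209}{2701} = - \frac{2035}{-6047} - \frac{7209}{2701} = \left(-2035\right) \left(- \frac{1}{6047}\right) - \frac{7209}{2701} = \frac{2035}{6047} - \frac{7209}{2701} = - \frac{38096288}{16332947}$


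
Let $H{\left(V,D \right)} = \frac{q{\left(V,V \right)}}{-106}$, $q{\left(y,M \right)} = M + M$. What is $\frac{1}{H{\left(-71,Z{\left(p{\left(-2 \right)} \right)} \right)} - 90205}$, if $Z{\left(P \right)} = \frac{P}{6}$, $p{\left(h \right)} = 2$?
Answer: $- \frac{53}{4780794} \approx -1.1086 \cdot 10^{-5}$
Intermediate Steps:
$q{\left(y,M \right)} = 2 M$
$Z{\left(P \right)} = \frac{P}{6}$ ($Z{\left(P \right)} = P \frac{1}{6} = \frac{P}{6}$)
$H{\left(V,D \right)} = - \frac{V}{53}$ ($H{\left(V,D \right)} = \frac{2 V}{-106} = 2 V \left(- \frac{1}{106}\right) = - \frac{V}{53}$)
$\frac{1}{H{\left(-71,Z{\left(p{\left(-2 \right)} \right)} \right)} - 90205} = \frac{1}{\left(- \frac{1}{53}\right) \left(-71\right) - 90205} = \frac{1}{\frac{71}{53} - 90205} = \frac{1}{- \frac{4780794}{53}} = - \frac{53}{4780794}$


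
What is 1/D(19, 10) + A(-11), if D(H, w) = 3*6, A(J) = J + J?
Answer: -395/18 ≈ -21.944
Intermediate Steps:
A(J) = 2*J
D(H, w) = 18
1/D(19, 10) + A(-11) = 1/18 + 2*(-11) = 1/18 - 22 = -395/18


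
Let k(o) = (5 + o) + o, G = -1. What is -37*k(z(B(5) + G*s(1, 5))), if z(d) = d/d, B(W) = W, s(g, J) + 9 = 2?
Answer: -259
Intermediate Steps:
s(g, J) = -7 (s(g, J) = -9 + 2 = -7)
z(d) = 1
k(o) = 5 + 2*o
-37*k(z(B(5) + G*s(1, 5))) = -37*(5 + 2*1) = -37*(5 + 2) = -37*7 = -259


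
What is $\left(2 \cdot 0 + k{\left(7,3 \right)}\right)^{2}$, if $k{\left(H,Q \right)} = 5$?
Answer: $25$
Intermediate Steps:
$\left(2 \cdot 0 + k{\left(7,3 \right)}\right)^{2} = \left(2 \cdot 0 + 5\right)^{2} = \left(0 + 5\right)^{2} = 5^{2} = 25$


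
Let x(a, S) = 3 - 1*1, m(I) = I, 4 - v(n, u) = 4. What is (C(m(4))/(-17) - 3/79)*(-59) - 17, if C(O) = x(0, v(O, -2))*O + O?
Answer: 36110/1343 ≈ 26.888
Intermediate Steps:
v(n, u) = 0 (v(n, u) = 4 - 1*4 = 4 - 4 = 0)
x(a, S) = 2 (x(a, S) = 3 - 1 = 2)
C(O) = 3*O (C(O) = 2*O + O = 3*O)
(C(m(4))/(-17) - 3/79)*(-59) - 17 = ((3*4)/(-17) - 3/79)*(-59) - 17 = (12*(-1/17) - 3*1/79)*(-59) - 17 = (-12/17 - 3/79)*(-59) - 17 = -999/1343*(-59) - 17 = 58941/1343 - 17 = 36110/1343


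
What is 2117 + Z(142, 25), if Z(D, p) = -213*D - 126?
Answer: -28255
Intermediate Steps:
Z(D, p) = -126 - 213*D
2117 + Z(142, 25) = 2117 + (-126 - 213*142) = 2117 + (-126 - 30246) = 2117 - 30372 = -28255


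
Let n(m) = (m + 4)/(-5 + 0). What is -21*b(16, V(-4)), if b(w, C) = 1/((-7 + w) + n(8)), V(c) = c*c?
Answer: -35/11 ≈ -3.1818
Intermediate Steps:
n(m) = -4/5 - m/5 (n(m) = (4 + m)/(-5) = (4 + m)*(-1/5) = -4/5 - m/5)
V(c) = c**2
b(w, C) = 1/(-47/5 + w) (b(w, C) = 1/((-7 + w) + (-4/5 - 1/5*8)) = 1/((-7 + w) + (-4/5 - 8/5)) = 1/((-7 + w) - 12/5) = 1/(-47/5 + w))
-21*b(16, V(-4)) = -105/(-47 + 5*16) = -105/(-47 + 80) = -105/33 = -21*5/33 = -35/11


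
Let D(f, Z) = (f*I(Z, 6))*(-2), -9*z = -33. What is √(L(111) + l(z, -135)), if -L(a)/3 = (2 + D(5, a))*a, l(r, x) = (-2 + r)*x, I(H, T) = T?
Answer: 3*√2121 ≈ 138.16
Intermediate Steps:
z = 11/3 (z = -⅑*(-33) = 11/3 ≈ 3.6667)
l(r, x) = x*(-2 + r)
D(f, Z) = -12*f (D(f, Z) = (f*6)*(-2) = (6*f)*(-2) = -12*f)
L(a) = 174*a (L(a) = -3*(2 - 12*5)*a = -3*(2 - 60)*a = -(-174)*a = 174*a)
√(L(111) + l(z, -135)) = √(174*111 - 135*(-2 + 11/3)) = √(19314 - 135*5/3) = √(19314 - 225) = √19089 = 3*√2121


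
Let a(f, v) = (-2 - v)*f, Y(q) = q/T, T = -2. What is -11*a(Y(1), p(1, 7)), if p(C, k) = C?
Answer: -33/2 ≈ -16.500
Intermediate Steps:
Y(q) = -q/2 (Y(q) = q/(-2) = q*(-½) = -q/2)
a(f, v) = f*(-2 - v)
-11*a(Y(1), p(1, 7)) = -(-11)*(-½*1)*(2 + 1) = -(-11)*(-1)*3/2 = -11*3/2 = -33/2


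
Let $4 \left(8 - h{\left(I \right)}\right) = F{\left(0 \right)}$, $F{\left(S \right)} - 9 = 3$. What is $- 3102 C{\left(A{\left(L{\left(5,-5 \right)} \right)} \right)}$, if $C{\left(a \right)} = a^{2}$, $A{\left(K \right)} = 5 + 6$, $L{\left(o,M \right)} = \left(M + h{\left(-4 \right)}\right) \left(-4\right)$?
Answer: $-375342$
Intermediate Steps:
$F{\left(S \right)} = 12$ ($F{\left(S \right)} = 9 + 3 = 12$)
$h{\left(I \right)} = 5$ ($h{\left(I \right)} = 8 - 3 = 5$)
$L{\left(o,M \right)} = -20 - 4 M$ ($L{\left(o,M \right)} = \left(M + 5\right) \left(-4\right) = \left(5 + M\right) \left(-4\right) = -20 - 4 M$)
$A{\left(K \right)} = 11$
$- 3102 C{\left(A{\left(L{\left(5,-5 \right)} \right)} \right)} = - 3102 \cdot 11^{2} = \left(-3102\right) 121 = -375342$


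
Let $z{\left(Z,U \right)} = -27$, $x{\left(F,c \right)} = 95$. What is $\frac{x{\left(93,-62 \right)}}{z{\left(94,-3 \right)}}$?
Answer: $- \frac{95}{27} \approx -3.5185$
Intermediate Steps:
$\frac{x{\left(93,-62 \right)}}{z{\left(94,-3 \right)}} = \frac{95}{-27} = 95 \left(- \frac{1}{27}\right) = - \frac{95}{27}$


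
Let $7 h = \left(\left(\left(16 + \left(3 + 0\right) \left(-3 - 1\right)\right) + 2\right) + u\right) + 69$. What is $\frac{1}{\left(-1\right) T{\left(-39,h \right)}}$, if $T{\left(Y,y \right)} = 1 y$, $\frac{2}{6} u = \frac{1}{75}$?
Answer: $- \frac{25}{268} \approx -0.093284$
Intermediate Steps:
$u = \frac{1}{25}$ ($u = \frac{3}{75} = 3 \cdot \frac{1}{75} = \frac{1}{25} \approx 0.04$)
$h = \frac{268}{25}$ ($h = \frac{\left(\left(\left(16 + \left(3 + 0\right) \left(-3 - 1\right)\right) + 2\right) + \frac{1}{25}\right) + 69}{7} = \frac{\left(\left(\left(16 + 3 \left(-4\right)\right) + 2\right) + \frac{1}{25}\right) + 69}{7} = \frac{\left(\left(\left(16 - 12\right) + 2\right) + \frac{1}{25}\right) + 69}{7} = \frac{\left(\left(4 + 2\right) + \frac{1}{25}\right) + 69}{7} = \frac{\left(6 + \frac{1}{25}\right) + 69}{7} = \frac{\frac{151}{25} + 69}{7} = \frac{1}{7} \cdot \frac{1876}{25} = \frac{268}{25} \approx 10.72$)
$T{\left(Y,y \right)} = y$
$\frac{1}{\left(-1\right) T{\left(-39,h \right)}} = \frac{1}{\left(-1\right) \frac{268}{25}} = \frac{1}{- \frac{268}{25}} = - \frac{25}{268}$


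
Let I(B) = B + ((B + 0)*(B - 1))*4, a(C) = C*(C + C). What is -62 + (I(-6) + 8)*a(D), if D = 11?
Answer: 41078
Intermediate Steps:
a(C) = 2*C**2 (a(C) = C*(2*C) = 2*C**2)
I(B) = B + 4*B*(-1 + B) (I(B) = B + (B*(-1 + B))*4 = B + 4*B*(-1 + B))
-62 + (I(-6) + 8)*a(D) = -62 + (-6*(-3 + 4*(-6)) + 8)*(2*11**2) = -62 + (-6*(-3 - 24) + 8)*(2*121) = -62 + (-6*(-27) + 8)*242 = -62 + (162 + 8)*242 = -62 + 170*242 = -62 + 41140 = 41078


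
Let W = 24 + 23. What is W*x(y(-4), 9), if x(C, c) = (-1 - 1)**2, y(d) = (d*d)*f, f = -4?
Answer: 188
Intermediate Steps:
W = 47
y(d) = -4*d**2 (y(d) = (d*d)*(-4) = d**2*(-4) = -4*d**2)
x(C, c) = 4 (x(C, c) = (-2)**2 = 4)
W*x(y(-4), 9) = 47*4 = 188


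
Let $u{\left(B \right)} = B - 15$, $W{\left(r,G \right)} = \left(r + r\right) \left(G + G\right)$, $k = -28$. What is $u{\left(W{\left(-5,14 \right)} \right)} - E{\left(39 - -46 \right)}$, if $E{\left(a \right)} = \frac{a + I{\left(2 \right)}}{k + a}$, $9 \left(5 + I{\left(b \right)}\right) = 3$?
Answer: $- \frac{50686}{171} \approx -296.41$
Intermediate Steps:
$I{\left(b \right)} = - \frac{14}{3}$ ($I{\left(b \right)} = -5 + \frac{1}{9} \cdot 3 = -5 + \frac{1}{3} = - \frac{14}{3}$)
$W{\left(r,G \right)} = 4 G r$ ($W{\left(r,G \right)} = 2 r 2 G = 4 G r$)
$u{\left(B \right)} = -15 + B$ ($u{\left(B \right)} = B - 15 = -15 + B$)
$E{\left(a \right)} = \frac{- \frac{14}{3} + a}{-28 + a}$ ($E{\left(a \right)} = \frac{a - \frac{14}{3}}{-28 + a} = \frac{- \frac{14}{3} + a}{-28 + a}$)
$u{\left(W{\left(-5,14 \right)} \right)} - E{\left(39 - -46 \right)} = \left(-15 + 4 \cdot 14 \left(-5\right)\right) - \frac{- \frac{14}{3} + \left(39 - -46\right)}{-28 + \left(39 - -46\right)} = \left(-15 - 280\right) - \frac{- \frac{14}{3} + \left(39 + 46\right)}{-28 + \left(39 + 46\right)} = -295 - \frac{- \frac{14}{3} + 85}{-28 + 85} = -295 - \frac{1}{57} \cdot \frac{241}{3} = -295 - \frac{241}{171} = - \frac{50686}{171}$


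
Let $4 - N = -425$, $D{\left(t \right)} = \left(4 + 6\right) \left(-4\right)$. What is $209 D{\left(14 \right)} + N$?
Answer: $-7931$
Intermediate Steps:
$D{\left(t \right)} = -40$ ($D{\left(t \right)} = 10 \left(-4\right) = -40$)
$N = 429$ ($N = 4 - -425 = 4 + 425 = 429$)
$209 D{\left(14 \right)} + N = 209 \left(-40\right) + 429 = -8360 + 429 = -7931$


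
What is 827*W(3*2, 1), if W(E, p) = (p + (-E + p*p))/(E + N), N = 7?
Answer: -3308/13 ≈ -254.46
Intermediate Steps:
W(E, p) = (p + p² - E)/(7 + E) (W(E, p) = (p + (-E + p*p))/(E + 7) = (p + (-E + p²))/(7 + E) = (p + (p² - E))/(7 + E) = (p + p² - E)/(7 + E))
827*W(3*2, 1) = 827*((1 + 1² - 3*2)/(7 + 3*2)) = 827*((1 + 1 - 1*6)/(7 + 6)) = 827*((1 + 1 - 6)/13) = 827*((1/13)*(-4)) = 827*(-4/13) = -3308/13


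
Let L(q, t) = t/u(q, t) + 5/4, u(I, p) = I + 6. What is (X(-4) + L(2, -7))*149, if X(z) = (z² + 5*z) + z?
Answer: -9089/8 ≈ -1136.1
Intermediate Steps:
u(I, p) = 6 + I
X(z) = z² + 6*z
L(q, t) = 5/4 + t/(6 + q) (L(q, t) = t/(6 + q) + 5/4 = 5/4 + t/(6 + q))
(X(-4) + L(2, -7))*149 = (-4*(6 - 4) + (5/4 - 7/(6 + 2)))*149 = (-4*2 + (5/4 - 7/8))*149 = (-8 + (5/4 - 7*⅛))*149 = (-8 + (5/4 - 7/8))*149 = (-8 + 3/8)*149 = -61/8*149 = -9089/8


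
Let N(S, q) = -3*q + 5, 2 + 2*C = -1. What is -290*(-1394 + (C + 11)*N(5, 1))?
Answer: 398750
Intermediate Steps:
C = -3/2 (C = -1 + (1/2)*(-1) = -1 - 1/2 = -3/2 ≈ -1.5000)
N(S, q) = 5 - 3*q
-290*(-1394 + (C + 11)*N(5, 1)) = -290*(-1394 + (-3/2 + 11)*(5 - 3*1)) = -290*(-1394 + 19*(5 - 3)/2) = -290*(-1394 + (19/2)*2) = -290*(-1394 + 19) = -290*(-1375) = 398750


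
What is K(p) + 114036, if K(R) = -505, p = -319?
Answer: 113531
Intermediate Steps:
K(p) + 114036 = -505 + 114036 = 113531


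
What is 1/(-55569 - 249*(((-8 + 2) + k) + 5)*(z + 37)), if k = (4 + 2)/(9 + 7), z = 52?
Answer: -8/333747 ≈ -2.3970e-5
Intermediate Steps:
k = 3/8 (k = 6/16 = 6*(1/16) = 3/8 ≈ 0.37500)
1/(-55569 - 249*(((-8 + 2) + k) + 5)*(z + 37)) = 1/(-55569 - 249*(((-8 + 2) + 3/8) + 5)*(52 + 37)) = 1/(-55569 - 249*((-6 + 3/8) + 5)*89) = 1/(-55569 - 249*(-45/8 + 5)*89) = 1/(-55569 - (-1245)*89/8) = 1/(-55569 - 249*(-445/8)) = 1/(-55569 + 110805/8) = 1/(-333747/8) = -8/333747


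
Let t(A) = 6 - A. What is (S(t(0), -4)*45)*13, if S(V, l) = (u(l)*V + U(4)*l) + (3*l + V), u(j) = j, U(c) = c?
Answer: -26910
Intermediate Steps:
S(V, l) = V + 7*l + V*l (S(V, l) = (l*V + 4*l) + (3*l + V) = (V*l + 4*l) + (V + 3*l) = (4*l + V*l) + (V + 3*l) = V + 7*l + V*l)
(S(t(0), -4)*45)*13 = (((6 - 1*0) + 7*(-4) + (6 - 1*0)*(-4))*45)*13 = (((6 + 0) - 28 + (6 + 0)*(-4))*45)*13 = ((6 - 28 + 6*(-4))*45)*13 = ((6 - 28 - 24)*45)*13 = -46*45*13 = -2070*13 = -26910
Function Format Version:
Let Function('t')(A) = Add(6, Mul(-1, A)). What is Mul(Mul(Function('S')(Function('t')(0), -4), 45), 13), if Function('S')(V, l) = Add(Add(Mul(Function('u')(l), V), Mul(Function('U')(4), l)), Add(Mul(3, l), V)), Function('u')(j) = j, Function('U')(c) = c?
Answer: -26910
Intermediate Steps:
Function('S')(V, l) = Add(V, Mul(7, l), Mul(V, l)) (Function('S')(V, l) = Add(Add(Mul(l, V), Mul(4, l)), Add(Mul(3, l), V)) = Add(Add(Mul(V, l), Mul(4, l)), Add(V, Mul(3, l))) = Add(Add(Mul(4, l), Mul(V, l)), Add(V, Mul(3, l))) = Add(V, Mul(7, l), Mul(V, l)))
Mul(Mul(Function('S')(Function('t')(0), -4), 45), 13) = Mul(Mul(Add(Add(6, Mul(-1, 0)), Mul(7, -4), Mul(Add(6, Mul(-1, 0)), -4)), 45), 13) = Mul(Mul(Add(Add(6, 0), -28, Mul(Add(6, 0), -4)), 45), 13) = Mul(Mul(Add(6, -28, Mul(6, -4)), 45), 13) = Mul(Mul(Add(6, -28, -24), 45), 13) = Mul(Mul(-46, 45), 13) = Mul(-2070, 13) = -26910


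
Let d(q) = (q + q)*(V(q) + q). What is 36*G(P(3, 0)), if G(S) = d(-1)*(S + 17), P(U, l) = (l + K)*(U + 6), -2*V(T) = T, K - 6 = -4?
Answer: 1260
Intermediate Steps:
K = 2 (K = 6 - 4 = 2)
V(T) = -T/2
d(q) = q**2 (d(q) = (q + q)*(-q/2 + q) = (2*q)*(q/2) = q**2)
P(U, l) = (2 + l)*(6 + U) (P(U, l) = (l + 2)*(U + 6) = (2 + l)*(6 + U))
G(S) = 17 + S (G(S) = (-1)**2*(S + 17) = 1*(17 + S) = 17 + S)
36*G(P(3, 0)) = 36*(17 + (12 + 2*3 + 6*0 + 3*0)) = 36*(17 + (12 + 6 + 0 + 0)) = 36*(17 + 18) = 36*35 = 1260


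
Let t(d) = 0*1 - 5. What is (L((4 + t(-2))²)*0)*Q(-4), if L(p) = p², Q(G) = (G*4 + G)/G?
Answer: 0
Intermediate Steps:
t(d) = -5 (t(d) = 0 - 5 = -5)
Q(G) = 5 (Q(G) = (4*G + G)/G = (5*G)/G = 5)
(L((4 + t(-2))²)*0)*Q(-4) = (((4 - 5)²)²*0)*5 = (((-1)²)²*0)*5 = (1²*0)*5 = (1*0)*5 = 0*5 = 0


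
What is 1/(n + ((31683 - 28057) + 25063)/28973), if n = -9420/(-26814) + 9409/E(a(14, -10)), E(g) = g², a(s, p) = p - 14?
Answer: 74580674112/1318330971409 ≈ 0.056572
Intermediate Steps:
a(s, p) = -14 + p
n = 42953141/2574144 (n = -9420/(-26814) + 9409/((-14 - 10)²) = -9420*(-1/26814) + 9409/((-24)²) = 1570/4469 + 9409/576 = 42953141/2574144 ≈ 16.686)
1/(n + ((31683 - 28057) + 25063)/28973) = 1/(42953141/2574144 + ((31683 - 28057) + 25063)/28973) = 1/(42953141/2574144 + (3626 + 25063)*(1/28973)) = 1/(42953141/2574144 + 28689*(1/28973)) = 1/(42953141/2574144 + 28689/28973) = 1/(1318330971409/74580674112) = 74580674112/1318330971409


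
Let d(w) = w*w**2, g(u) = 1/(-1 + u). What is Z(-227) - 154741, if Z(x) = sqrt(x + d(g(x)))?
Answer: -154741 + I*sqrt(153357582585)/25992 ≈ -1.5474e+5 + 15.067*I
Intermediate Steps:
d(w) = w**3
Z(x) = sqrt(x + (-1 + x)**(-3)) (Z(x) = sqrt(x + (1/(-1 + x))**3) = sqrt(x + (-1 + x)**(-3)))
Z(-227) - 154741 = sqrt(-227 + (-1 - 227)**(-3)) - 154741 = sqrt(-227 + (-228)**(-3)) - 154741 = sqrt(-227 - 1/11852352) - 154741 = sqrt(-2690483905/11852352) - 154741 = I*sqrt(153357582585)/25992 - 154741 = -154741 + I*sqrt(153357582585)/25992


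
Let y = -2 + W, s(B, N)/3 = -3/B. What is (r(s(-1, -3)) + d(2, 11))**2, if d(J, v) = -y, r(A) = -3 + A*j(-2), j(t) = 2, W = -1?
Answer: 324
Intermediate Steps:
s(B, N) = -9/B (s(B, N) = 3*(-3/B) = -9/B)
y = -3 (y = -2 - 1 = -3)
r(A) = -3 + 2*A (r(A) = -3 + A*2 = -3 + 2*A)
d(J, v) = 3 (d(J, v) = -1*(-3) = 3)
(r(s(-1, -3)) + d(2, 11))**2 = ((-3 + 2*(-9/(-1))) + 3)**2 = ((-3 + 2*(-9*(-1))) + 3)**2 = ((-3 + 2*9) + 3)**2 = ((-3 + 18) + 3)**2 = (15 + 3)**2 = 18**2 = 324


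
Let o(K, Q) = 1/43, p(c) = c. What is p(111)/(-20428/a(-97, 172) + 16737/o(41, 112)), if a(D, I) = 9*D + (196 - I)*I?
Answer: 361305/2342573777 ≈ 0.00015423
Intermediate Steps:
o(K, Q) = 1/43
a(D, I) = 9*D + I*(196 - I)
p(111)/(-20428/a(-97, 172) + 16737/o(41, 112)) = 111/(-20428/(-1*172² + 9*(-97) + 196*172) + 16737/(1/43)) = 111/(-20428/(-1*29584 - 873 + 33712) + 16737*43) = 111/(-20428/(-29584 - 873 + 33712) + 719691) = 111/(-20428/3255 + 719691) = 111/(2342573777/3255) = 111*(3255/2342573777) = 361305/2342573777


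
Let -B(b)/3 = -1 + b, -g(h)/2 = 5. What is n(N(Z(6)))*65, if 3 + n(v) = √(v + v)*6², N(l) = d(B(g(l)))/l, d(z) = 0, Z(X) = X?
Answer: -195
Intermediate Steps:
g(h) = -10 (g(h) = -2*5 = -10)
B(b) = 3 - 3*b (B(b) = -3*(-1 + b) = 3 - 3*b)
N(l) = 0 (N(l) = 0/l = 0)
n(v) = -3 + 36*√2*√v (n(v) = -3 + √(v + v)*6² = -3 + √(2*v)*36 = -3 + (√2*√v)*36 = -3 + 36*√2*√v)
n(N(Z(6)))*65 = (-3 + 36*√2*√0)*65 = (-3 + 36*√2*0)*65 = (-3 + 0)*65 = -3*65 = -195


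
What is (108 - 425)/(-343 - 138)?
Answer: 317/481 ≈ 0.65904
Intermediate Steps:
(108 - 425)/(-343 - 138) = -317/(-481) = -317*(-1/481) = 317/481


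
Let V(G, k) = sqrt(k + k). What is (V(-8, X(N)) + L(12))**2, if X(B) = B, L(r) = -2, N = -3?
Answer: (2 - I*sqrt(6))**2 ≈ -2.0 - 9.798*I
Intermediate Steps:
V(G, k) = sqrt(2)*sqrt(k) (V(G, k) = sqrt(2*k) = sqrt(2)*sqrt(k))
(V(-8, X(N)) + L(12))**2 = (sqrt(2)*sqrt(-3) - 2)**2 = (sqrt(2)*(I*sqrt(3)) - 2)**2 = (I*sqrt(6) - 2)**2 = (-2 + I*sqrt(6))**2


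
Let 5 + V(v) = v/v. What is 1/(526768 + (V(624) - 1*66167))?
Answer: 1/460597 ≈ 2.1711e-6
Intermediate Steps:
V(v) = -4 (V(v) = -5 + v/v = -5 + 1 = -4)
1/(526768 + (V(624) - 1*66167)) = 1/(526768 + (-4 - 1*66167)) = 1/(526768 + (-4 - 66167)) = 1/(526768 - 66171) = 1/460597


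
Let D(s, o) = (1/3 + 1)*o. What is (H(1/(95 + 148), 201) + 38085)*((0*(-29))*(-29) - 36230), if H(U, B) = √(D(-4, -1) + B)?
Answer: -1379819550 - 36230*√1797/3 ≈ -1.3803e+9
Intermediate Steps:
D(s, o) = 4*o/3 (D(s, o) = (⅓ + 1)*o = 4*o/3)
H(U, B) = √(-4/3 + B) (H(U, B) = √((4/3)*(-1) + B) = √(-4/3 + B))
(H(1/(95 + 148), 201) + 38085)*((0*(-29))*(-29) - 36230) = (√(-12 + 9*201)/3 + 38085)*((0*(-29))*(-29) - 36230) = (√(-12 + 1809)/3 + 38085)*(0*(-29) - 36230) = (√1797/3 + 38085)*(0 - 36230) = (38085 + √1797/3)*(-36230) = -1379819550 - 36230*√1797/3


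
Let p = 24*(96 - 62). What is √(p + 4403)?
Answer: √5219 ≈ 72.243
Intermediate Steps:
p = 816 (p = 24*34 = 816)
√(p + 4403) = √(816 + 4403) = √5219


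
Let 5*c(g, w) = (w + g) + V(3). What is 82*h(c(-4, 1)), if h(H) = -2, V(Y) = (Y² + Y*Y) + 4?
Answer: -164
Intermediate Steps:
V(Y) = 4 + 2*Y² (V(Y) = (Y² + Y²) + 4 = 2*Y² + 4 = 4 + 2*Y²)
c(g, w) = 22/5 + g/5 + w/5 (c(g, w) = ((w + g) + (4 + 2*3²))/5 = ((g + w) + (4 + 2*9))/5 = ((g + w) + (4 + 18))/5 = ((g + w) + 22)/5 = (22 + g + w)/5 = 22/5 + g/5 + w/5)
82*h(c(-4, 1)) = 82*(-2) = -164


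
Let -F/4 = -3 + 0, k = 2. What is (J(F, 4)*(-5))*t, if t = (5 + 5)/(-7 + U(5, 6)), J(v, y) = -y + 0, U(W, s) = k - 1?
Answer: -100/3 ≈ -33.333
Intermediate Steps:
F = 12 (F = -4*(-3 + 0) = -4*(-3) = 12)
U(W, s) = 1 (U(W, s) = 2 - 1 = 1)
J(v, y) = -y
t = -5/3 (t = (5 + 5)/(-7 + 1) = 10/(-6) = 10*(-1/6) = -5/3 ≈ -1.6667)
(J(F, 4)*(-5))*t = (-1*4*(-5))*(-5/3) = -4*(-5)*(-5/3) = 20*(-5/3) = -100/3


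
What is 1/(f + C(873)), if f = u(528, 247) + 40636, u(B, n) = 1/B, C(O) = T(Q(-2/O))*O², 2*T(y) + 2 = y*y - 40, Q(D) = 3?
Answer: -528/6618212039 ≈ -7.9780e-8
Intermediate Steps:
T(y) = -21 + y²/2 (T(y) = -1 + (y*y - 40)/2 = -1 + (y² - 40)/2 = -1 + (-40 + y²)/2 = -1 + (-20 + y²/2) = -21 + y²/2)
C(O) = -33*O²/2 (C(O) = (-21 + (½)*3²)*O² = (-21 + (½)*9)*O² = (-21 + 9/2)*O² = -33*O²/2)
f = 21455809/528 (f = 1/528 + 40636 = 21455809/528 ≈ 40636.)
1/(f + C(873)) = 1/(21455809/528 - 33/2*873²) = 1/(21455809/528 - 33/2*762129) = 1/(21455809/528 - 25150257/2) = 1/(-6618212039/528) = -528/6618212039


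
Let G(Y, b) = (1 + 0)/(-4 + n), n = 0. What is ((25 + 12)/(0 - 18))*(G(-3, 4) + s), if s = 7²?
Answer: -2405/24 ≈ -100.21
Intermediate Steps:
G(Y, b) = -¼ (G(Y, b) = (1 + 0)/(-4 + 0) = 1/(-4) = 1*(-¼) = -¼)
s = 49
((25 + 12)/(0 - 18))*(G(-3, 4) + s) = ((25 + 12)/(0 - 18))*(-¼ + 49) = (37/(-18))*(195/4) = (37*(-1/18))*(195/4) = -37/18*195/4 = -2405/24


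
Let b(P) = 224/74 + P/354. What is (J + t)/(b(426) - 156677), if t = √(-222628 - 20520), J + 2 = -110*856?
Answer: 102777823/171008328 - 2183*I*√60787/171008328 ≈ 0.60101 - 0.0031473*I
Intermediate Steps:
J = -94162 (J = -2 - 110*856 = -2 - 94160 = -94162)
t = 2*I*√60787 (t = √(-243148) = 2*I*√60787 ≈ 493.1*I)
b(P) = 112/37 + P/354 (b(P) = 224*(1/74) + P*(1/354) = 112/37 + P/354)
(J + t)/(b(426) - 156677) = (-94162 + 2*I*√60787)/((112/37 + (1/354)*426) - 156677) = (-94162 + 2*I*√60787)/((112/37 + 71/59) - 156677) = (-94162 + 2*I*√60787)/(9235/2183 - 156677) = (-94162 + 2*I*√60787)/(-342016656/2183) = (-94162 + 2*I*√60787)*(-2183/342016656) = 102777823/171008328 - 2183*I*√60787/171008328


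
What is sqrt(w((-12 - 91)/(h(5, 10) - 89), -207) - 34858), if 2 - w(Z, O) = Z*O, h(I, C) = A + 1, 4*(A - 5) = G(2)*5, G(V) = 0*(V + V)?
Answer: I*sqrt(238353341)/83 ≈ 186.01*I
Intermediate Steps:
G(V) = 0 (G(V) = 0*(2*V) = 0)
A = 5 (A = 5 + (0*5)/4 = 5 + (1/4)*0 = 5 + 0 = 5)
h(I, C) = 6 (h(I, C) = 5 + 1 = 6)
w(Z, O) = 2 - O*Z (w(Z, O) = 2 - Z*O = 2 - O*Z)
sqrt(w((-12 - 91)/(h(5, 10) - 89), -207) - 34858) = sqrt((2 - 1*(-207)*(-12 - 91)/(6 - 89)) - 34858) = sqrt((2 - 1*(-207)*(-103/(-83))) - 34858) = sqrt((2 - 1*(-207)*(-103*(-1/83))) - 34858) = sqrt((2 - 1*(-207)*103/83) - 34858) = sqrt((2 + 21321/83) - 34858) = sqrt(21487/83 - 34858) = sqrt(-2871727/83) = I*sqrt(238353341)/83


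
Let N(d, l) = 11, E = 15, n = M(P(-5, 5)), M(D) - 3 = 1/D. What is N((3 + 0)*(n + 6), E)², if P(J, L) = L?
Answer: 121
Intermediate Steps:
M(D) = 3 + 1/D
n = 16/5 (n = 3 + 1/5 = 3 + ⅕ = 16/5 ≈ 3.2000)
N((3 + 0)*(n + 6), E)² = 11² = 121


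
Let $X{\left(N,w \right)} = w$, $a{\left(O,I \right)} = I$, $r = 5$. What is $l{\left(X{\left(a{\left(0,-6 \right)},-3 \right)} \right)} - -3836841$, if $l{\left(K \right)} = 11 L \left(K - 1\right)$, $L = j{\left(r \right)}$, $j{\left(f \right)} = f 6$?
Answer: $3835521$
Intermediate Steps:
$j{\left(f \right)} = 6 f$
$L = 30$ ($L = 6 \cdot 5 = 30$)
$l{\left(K \right)} = -330 + 330 K$ ($l{\left(K \right)} = 11 \cdot 30 \left(K - 1\right) = 330 \left(K - 1\right) = 330 \left(-1 + K\right) = -330 + 330 K$)
$l{\left(X{\left(a{\left(0,-6 \right)},-3 \right)} \right)} - -3836841 = \left(-330 + 330 \left(-3\right)\right) - -3836841 = \left(-330 - 990\right) + 3836841 = -1320 + 3836841 = 3835521$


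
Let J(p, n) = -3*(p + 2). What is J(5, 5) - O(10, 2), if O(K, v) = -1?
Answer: -20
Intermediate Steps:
J(p, n) = -6 - 3*p (J(p, n) = -3*(2 + p) = -6 - 3*p)
J(5, 5) - O(10, 2) = (-6 - 3*5) - 1*(-1) = (-6 - 15) + 1 = -21 + 1 = -20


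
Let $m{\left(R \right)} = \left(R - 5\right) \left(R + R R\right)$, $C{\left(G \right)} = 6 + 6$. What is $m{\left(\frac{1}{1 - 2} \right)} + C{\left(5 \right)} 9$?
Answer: $108$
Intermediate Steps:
$C{\left(G \right)} = 12$
$m{\left(R \right)} = \left(-5 + R\right) \left(R + R^{2}\right)$
$m{\left(\frac{1}{1 - 2} \right)} + C{\left(5 \right)} 9 = \frac{-5 + \left(\frac{1}{1 - 2}\right)^{2} - \frac{4}{1 - 2}}{1 - 2} + 12 \cdot 9 = \frac{-5 + \left(\frac{1}{-1}\right)^{2} - \frac{4}{-1}}{-1} + 108 = - (-5 + \left(-1\right)^{2} - -4) + 108 = - (-5 + 1 + 4) + 108 = \left(-1\right) 0 + 108 = 0 + 108 = 108$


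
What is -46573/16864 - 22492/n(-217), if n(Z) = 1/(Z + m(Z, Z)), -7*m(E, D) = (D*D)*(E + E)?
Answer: -1107305722750061/16864 ≈ -6.5661e+10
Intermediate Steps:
m(E, D) = -2*E*D**2/7 (m(E, D) = -D*D*(E + E)/7 = -D**2*2*E/7 = -2*E*D**2/7)
n(Z) = 1/(Z - 2*Z**3/7) (n(Z) = 1/(Z - 2*Z*Z**2/7) = 1/(Z - 2*Z**3/7))
-46573/16864 - 22492/n(-217) = -46573/16864 - 22492/((-7/(-217*(-7 + 2*(-217)**2)))) = -46573*1/16864 - 22492/((-7*(-1/217)/(-7 + 2*47089))) = -46573/16864 - 22492/((-7*(-1/217)/(-7 + 94178))) = -46573/16864 - 22492/((-7*(-1/217)/94171)) = -46573/16864 - 22492/((-7*(-1/217)*1/94171)) = -46573/16864 - 22492/1/2919301 = -46573/16864 - 22492*2919301 = -46573/16864 - 65660918092 = -1107305722750061/16864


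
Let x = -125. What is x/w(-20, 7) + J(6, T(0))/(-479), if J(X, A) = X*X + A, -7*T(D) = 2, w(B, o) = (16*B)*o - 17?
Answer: -145125/7567721 ≈ -0.019177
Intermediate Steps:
w(B, o) = -17 + 16*B*o (w(B, o) = 16*B*o - 17 = -17 + 16*B*o)
T(D) = -2/7 (T(D) = -1/7*2 = -2/7)
J(X, A) = A + X**2 (J(X, A) = X**2 + A = A + X**2)
x/w(-20, 7) + J(6, T(0))/(-479) = -125/(-17 + 16*(-20)*7) + (-2/7 + 6**2)/(-479) = -125/(-17 - 2240) + (-2/7 + 36)*(-1/479) = -125/(-2257) + (250/7)*(-1/479) = -125*(-1/2257) - 250/3353 = 125/2257 - 250/3353 = -145125/7567721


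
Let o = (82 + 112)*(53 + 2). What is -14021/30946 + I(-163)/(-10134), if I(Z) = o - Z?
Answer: -39777236/26133897 ≈ -1.5221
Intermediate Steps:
o = 10670 (o = 194*55 = 10670)
I(Z) = 10670 - Z
-14021/30946 + I(-163)/(-10134) = -14021/30946 + (10670 - 1*(-163))/(-10134) = -14021*1/30946 + (10670 + 163)*(-1/10134) = -14021/30946 + 10833*(-1/10134) = -14021/30946 - 3611/3378 = -39777236/26133897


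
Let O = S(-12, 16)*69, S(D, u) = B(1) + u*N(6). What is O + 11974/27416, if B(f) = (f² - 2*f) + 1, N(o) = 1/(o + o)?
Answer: 1267123/13708 ≈ 92.437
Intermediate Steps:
N(o) = 1/(2*o)
B(f) = 1 + f² - 2*f
S(D, u) = u/12 (S(D, u) = (1 + 1² - 2*1) + u*((½)/6) = (1 + 1 - 2) + u*((½)*(⅙)) = 0 + u*(1/12) = 0 + u/12 = u/12)
O = 92 (O = ((1/12)*16)*69 = (4/3)*69 = 92)
O + 11974/27416 = 92 + 11974/27416 = 92 + 11974*(1/27416) = 92 + 5987/13708 = 1267123/13708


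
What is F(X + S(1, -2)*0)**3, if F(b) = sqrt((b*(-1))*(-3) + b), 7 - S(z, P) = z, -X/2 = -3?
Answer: 48*sqrt(6) ≈ 117.58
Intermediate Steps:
X = 6 (X = -2*(-3) = 6)
S(z, P) = 7 - z
F(b) = 2*sqrt(b) (F(b) = sqrt(-b*(-3) + b) = sqrt(3*b + b) = sqrt(4*b) = 2*sqrt(b))
F(X + S(1, -2)*0)**3 = (2*sqrt(6 + (7 - 1*1)*0))**3 = (2*sqrt(6 + (7 - 1)*0))**3 = (2*sqrt(6 + 6*0))**3 = (2*sqrt(6 + 0))**3 = (2*sqrt(6))**3 = 48*sqrt(6)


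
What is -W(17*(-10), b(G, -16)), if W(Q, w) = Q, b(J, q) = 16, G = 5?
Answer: 170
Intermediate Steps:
-W(17*(-10), b(G, -16)) = -17*(-10) = -1*(-170) = 170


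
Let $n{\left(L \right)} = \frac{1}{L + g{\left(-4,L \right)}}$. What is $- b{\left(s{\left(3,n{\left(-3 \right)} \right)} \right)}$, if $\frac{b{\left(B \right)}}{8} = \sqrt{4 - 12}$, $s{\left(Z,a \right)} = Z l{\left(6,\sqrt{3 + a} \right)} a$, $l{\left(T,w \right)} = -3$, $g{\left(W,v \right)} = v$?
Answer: $- 16 i \sqrt{2} \approx - 22.627 i$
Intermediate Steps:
$n{\left(L \right)} = \frac{1}{2 L}$ ($n{\left(L \right)} = \frac{1}{L + L} = \frac{1}{2 L}$)
$s{\left(Z,a \right)} = - 3 Z a$ ($s{\left(Z,a \right)} = Z \left(- 3 a\right) = - 3 Z a$)
$b{\left(B \right)} = 16 i \sqrt{2}$ ($b{\left(B \right)} = 8 \sqrt{4 - 12} = 8 \sqrt{-8} = 8 \cdot 2 i \sqrt{2} = 16 i \sqrt{2}$)
$- b{\left(s{\left(3,n{\left(-3 \right)} \right)} \right)} = - 16 i \sqrt{2}$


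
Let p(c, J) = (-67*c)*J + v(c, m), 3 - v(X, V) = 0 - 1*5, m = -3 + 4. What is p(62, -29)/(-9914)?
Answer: -60237/4957 ≈ -12.152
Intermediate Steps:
m = 1
v(X, V) = 8 (v(X, V) = 3 - (0 - 1*5) = 3 - (0 - 5) = 3 - 1*(-5) = 3 + 5 = 8)
p(c, J) = 8 - 67*J*c (p(c, J) = (-67*c)*J + 8 = -67*J*c + 8 = 8 - 67*J*c)
p(62, -29)/(-9914) = (8 - 67*(-29)*62)/(-9914) = (8 + 120466)*(-1/9914) = 120474*(-1/9914) = -60237/4957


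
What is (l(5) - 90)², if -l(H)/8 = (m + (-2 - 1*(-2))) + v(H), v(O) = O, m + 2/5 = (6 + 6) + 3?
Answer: 1522756/25 ≈ 60910.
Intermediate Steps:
m = 73/5 (m = -⅖ + ((6 + 6) + 3) = -⅖ + (12 + 3) = -⅖ + 15 = 73/5 ≈ 14.600)
l(H) = -584/5 - 8*H (l(H) = -8*((73/5 + (-2 - 1*(-2))) + H) = -8*((73/5 + (-2 + 2)) + H) = -8*((73/5 + 0) + H) = -8*(73/5 + H) = -584/5 - 8*H)
(l(5) - 90)² = ((-584/5 - 8*5) - 90)² = ((-584/5 - 40) - 90)² = (-784/5 - 90)² = (-1234/5)² = 1522756/25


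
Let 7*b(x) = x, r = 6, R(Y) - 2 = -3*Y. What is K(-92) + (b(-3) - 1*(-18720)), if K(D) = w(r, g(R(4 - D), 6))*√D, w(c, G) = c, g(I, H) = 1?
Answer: 131037/7 + 12*I*√23 ≈ 18720.0 + 57.55*I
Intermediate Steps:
R(Y) = 2 - 3*Y
b(x) = x/7
K(D) = 6*√D
K(-92) + (b(-3) - 1*(-18720)) = 6*√(-92) + ((⅐)*(-3) - 1*(-18720)) = 6*(2*I*√23) + (-3/7 + 18720) = 12*I*√23 + 131037/7 = 131037/7 + 12*I*√23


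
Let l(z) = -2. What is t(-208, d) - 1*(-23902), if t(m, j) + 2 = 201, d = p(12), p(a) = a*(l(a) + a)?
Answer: 24101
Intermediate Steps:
p(a) = a*(-2 + a)
d = 120 (d = 12*(-2 + 12) = 12*10 = 120)
t(m, j) = 199 (t(m, j) = -2 + 201 = 199)
t(-208, d) - 1*(-23902) = 199 - 1*(-23902) = 199 + 23902 = 24101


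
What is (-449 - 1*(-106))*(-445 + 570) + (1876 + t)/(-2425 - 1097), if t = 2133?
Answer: -151009759/3522 ≈ -42876.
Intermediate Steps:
(-449 - 1*(-106))*(-445 + 570) + (1876 + t)/(-2425 - 1097) = (-449 - 1*(-106))*(-445 + 570) + (1876 + 2133)/(-2425 - 1097) = (-449 + 106)*125 + 4009/(-3522) = -343*125 + 4009*(-1/3522) = -42875 - 4009/3522 = -151009759/3522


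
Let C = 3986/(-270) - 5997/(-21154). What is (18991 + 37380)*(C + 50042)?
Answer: 1150516751745209/407970 ≈ 2.8201e+9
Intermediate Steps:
C = -41350327/2855790 (C = 3986*(-1/270) - 5997*(-1/21154) = -1993/135 + 5997/21154 = -41350327/2855790 ≈ -14.479)
(18991 + 37380)*(C + 50042) = (18991 + 37380)*(-41350327/2855790 + 50042) = 56371*(142868092853/2855790) = 1150516751745209/407970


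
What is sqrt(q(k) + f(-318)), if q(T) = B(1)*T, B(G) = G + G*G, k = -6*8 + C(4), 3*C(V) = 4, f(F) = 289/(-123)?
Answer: I*sqrt(160843)/41 ≈ 9.7818*I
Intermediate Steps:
f(F) = -289/123 (f(F) = 289*(-1/123) = -289/123)
C(V) = 4/3 (C(V) = (1/3)*4 = 4/3)
k = -140/3 (k = -6*8 + 4/3 = -48 + 4/3 = -140/3 ≈ -46.667)
B(G) = G + G**2
q(T) = 2*T (q(T) = (1*(1 + 1))*T = (1*2)*T = 2*T)
sqrt(q(k) + f(-318)) = sqrt(2*(-140/3) - 289/123) = sqrt(-280/3 - 289/123) = sqrt(-3923/41) = I*sqrt(160843)/41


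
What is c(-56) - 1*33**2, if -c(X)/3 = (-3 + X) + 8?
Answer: -936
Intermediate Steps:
c(X) = -15 - 3*X (c(X) = -3*((-3 + X) + 8) = -3*(5 + X) = -15 - 3*X)
c(-56) - 1*33**2 = (-15 - 3*(-56)) - 1*33**2 = (-15 + 168) - 1*1089 = 153 - 1089 = -936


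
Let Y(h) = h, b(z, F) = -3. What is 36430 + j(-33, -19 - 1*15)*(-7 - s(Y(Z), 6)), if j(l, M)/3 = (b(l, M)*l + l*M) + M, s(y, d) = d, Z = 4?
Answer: -9863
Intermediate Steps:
j(l, M) = -9*l + 3*M + 3*M*l (j(l, M) = 3*((-3*l + l*M) + M) = 3*((-3*l + M*l) + M) = 3*(M - 3*l + M*l) = -9*l + 3*M + 3*M*l)
36430 + j(-33, -19 - 1*15)*(-7 - s(Y(Z), 6)) = 36430 + (-9*(-33) + 3*(-19 - 1*15) + 3*(-19 - 1*15)*(-33))*(-7 - 1*6) = 36430 + (297 + 3*(-19 - 15) + 3*(-19 - 15)*(-33))*(-7 - 6) = 36430 + (297 + 3*(-34) + 3*(-34)*(-33))*(-13) = 36430 + (297 - 102 + 3366)*(-13) = 36430 + 3561*(-13) = 36430 - 46293 = -9863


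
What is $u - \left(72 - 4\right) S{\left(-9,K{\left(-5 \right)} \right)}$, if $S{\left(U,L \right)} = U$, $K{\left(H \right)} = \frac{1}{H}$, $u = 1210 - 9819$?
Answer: $-7997$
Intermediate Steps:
$u = -8609$ ($u = 1210 - 9819 = -8609$)
$u - \left(72 - 4\right) S{\left(-9,K{\left(-5 \right)} \right)} = -8609 - \left(72 - 4\right) \left(-9\right) = -8609 - 68 \left(-9\right) = -8609 - -612 = -8609 + 612 = -7997$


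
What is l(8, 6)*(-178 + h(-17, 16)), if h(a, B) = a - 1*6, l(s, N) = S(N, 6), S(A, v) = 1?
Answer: -201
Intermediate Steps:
l(s, N) = 1
h(a, B) = -6 + a (h(a, B) = a - 6 = -6 + a)
l(8, 6)*(-178 + h(-17, 16)) = 1*(-178 + (-6 - 17)) = 1*(-178 - 23) = 1*(-201) = -201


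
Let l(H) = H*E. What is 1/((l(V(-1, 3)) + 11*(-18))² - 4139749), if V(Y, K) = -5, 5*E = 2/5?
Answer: -25/102509661 ≈ -2.4388e-7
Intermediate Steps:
E = 2/25 (E = (2/5)/5 = (2*(⅕))/5 = (⅕)*(⅖) = 2/25 ≈ 0.080000)
l(H) = 2*H/25 (l(H) = H*(2/25) = 2*H/25)
1/((l(V(-1, 3)) + 11*(-18))² - 4139749) = 1/(((2/25)*(-5) + 11*(-18))² - 4139749) = 1/((-⅖ - 198)² - 4139749) = 1/((-992/5)² - 4139749) = 1/(984064/25 - 4139749) = 1/(-102509661/25) = -25/102509661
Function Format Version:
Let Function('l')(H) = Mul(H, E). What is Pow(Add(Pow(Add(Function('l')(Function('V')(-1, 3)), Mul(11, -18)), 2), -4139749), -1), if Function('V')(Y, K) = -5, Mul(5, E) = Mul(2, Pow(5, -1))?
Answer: Rational(-25, 102509661) ≈ -2.4388e-7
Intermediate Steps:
E = Rational(2, 25) (E = Mul(Rational(1, 5), Mul(2, Pow(5, -1))) = Mul(Rational(1, 5), Mul(2, Rational(1, 5))) = Mul(Rational(1, 5), Rational(2, 5)) = Rational(2, 25) ≈ 0.080000)
Function('l')(H) = Mul(Rational(2, 25), H) (Function('l')(H) = Mul(H, Rational(2, 25)) = Mul(Rational(2, 25), H))
Pow(Add(Pow(Add(Function('l')(Function('V')(-1, 3)), Mul(11, -18)), 2), -4139749), -1) = Pow(Add(Pow(Add(Mul(Rational(2, 25), -5), Mul(11, -18)), 2), -4139749), -1) = Pow(Add(Pow(Add(Rational(-2, 5), -198), 2), -4139749), -1) = Pow(Add(Pow(Rational(-992, 5), 2), -4139749), -1) = Pow(Add(Rational(984064, 25), -4139749), -1) = Pow(Rational(-102509661, 25), -1) = Rational(-25, 102509661)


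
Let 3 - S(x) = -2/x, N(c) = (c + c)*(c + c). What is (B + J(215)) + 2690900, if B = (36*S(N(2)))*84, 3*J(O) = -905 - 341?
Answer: 8099804/3 ≈ 2.6999e+6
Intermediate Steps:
J(O) = -1246/3 (J(O) = (-905 - 341)/3 = (⅓)*(-1246) = -1246/3)
N(c) = 4*c² (N(c) = (2*c)*(2*c) = 4*c²)
S(x) = 3 + 2/x (S(x) = 3 - (-2)/x = 3 + 2/x)
B = 9450 (B = (36*(3 + 2/((4*2²))))*84 = (36*(3 + 2/((4*4))))*84 = (36*(3 + 2/16))*84 = (36*(3 + 2*(1/16)))*84 = (36*(3 + ⅛))*84 = (36*(25/8))*84 = (225/2)*84 = 9450)
(B + J(215)) + 2690900 = (9450 - 1246/3) + 2690900 = 27104/3 + 2690900 = 8099804/3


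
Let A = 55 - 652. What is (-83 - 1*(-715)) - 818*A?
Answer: 488978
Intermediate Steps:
A = -597
(-83 - 1*(-715)) - 818*A = (-83 - 1*(-715)) - 818*(-597) = (-83 + 715) + 488346 = 632 + 488346 = 488978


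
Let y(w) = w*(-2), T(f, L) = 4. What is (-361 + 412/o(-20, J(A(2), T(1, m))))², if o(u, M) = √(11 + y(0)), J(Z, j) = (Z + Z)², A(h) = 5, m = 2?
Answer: 1603275/11 - 297464*√11/11 ≈ 56064.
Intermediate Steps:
J(Z, j) = 4*Z² (J(Z, j) = (2*Z)² = 4*Z²)
y(w) = -2*w
o(u, M) = √11 (o(u, M) = √(11 - 2*0) = √(11 + 0) = √11)
(-361 + 412/o(-20, J(A(2), T(1, m))))² = (-361 + 412/(√11))² = (-361 + 412*(√11/11))² = (-361 + 412*√11/11)²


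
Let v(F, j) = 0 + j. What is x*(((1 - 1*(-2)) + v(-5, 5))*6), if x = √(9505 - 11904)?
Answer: 48*I*√2399 ≈ 2351.0*I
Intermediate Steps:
v(F, j) = j
x = I*√2399 (x = √(-2399) = I*√2399 ≈ 48.98*I)
x*(((1 - 1*(-2)) + v(-5, 5))*6) = (I*√2399)*(((1 - 1*(-2)) + 5)*6) = (I*√2399)*(((1 + 2) + 5)*6) = (I*√2399)*((3 + 5)*6) = (I*√2399)*(8*6) = (I*√2399)*48 = 48*I*√2399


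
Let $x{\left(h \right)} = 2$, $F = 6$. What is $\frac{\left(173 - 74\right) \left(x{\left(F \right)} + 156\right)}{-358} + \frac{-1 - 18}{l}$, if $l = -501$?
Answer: $- \frac{3914920}{89679} \approx -43.655$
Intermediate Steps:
$\frac{\left(173 - 74\right) \left(x{\left(F \right)} + 156\right)}{-358} + \frac{-1 - 18}{l} = \frac{\left(173 - 74\right) \left(2 + 156\right)}{-358} + \frac{-1 - 18}{-501} = 99 \cdot 158 \left(- \frac{1}{358}\right) + \left(-1 - 18\right) \left(- \frac{1}{501}\right) = 15642 \left(- \frac{1}{358}\right) - - \frac{19}{501} = - \frac{7821}{179} + \frac{19}{501} = - \frac{3914920}{89679}$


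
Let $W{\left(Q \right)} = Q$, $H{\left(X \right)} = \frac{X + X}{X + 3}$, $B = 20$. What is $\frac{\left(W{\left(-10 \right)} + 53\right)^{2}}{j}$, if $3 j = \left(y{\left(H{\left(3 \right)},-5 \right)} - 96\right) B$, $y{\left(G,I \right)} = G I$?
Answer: $- \frac{5547}{2020} \approx -2.746$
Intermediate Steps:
$H{\left(X \right)} = \frac{2 X}{3 + X}$
$j = - \frac{2020}{3}$ ($j = \frac{\left(2 \cdot 3 \frac{1}{3 + 3} \left(-5\right) - 96\right) 20}{3} = \frac{\left(2 \cdot 3 \cdot \frac{1}{6} \left(-5\right) - 96\right) 20}{3} = \frac{\left(1 \left(-5\right) - 96\right) 20}{3} = \frac{\left(-5 - 96\right) 20}{3} = \frac{\left(-101\right) 20}{3} = \frac{1}{3} \left(-2020\right) = - \frac{2020}{3} \approx -673.33$)
$\frac{\left(W{\left(-10 \right)} + 53\right)^{2}}{j} = \frac{\left(-10 + 53\right)^{2}}{- \frac{2020}{3}} = 43^{2} \left(- \frac{3}{2020}\right) = 1849 \left(- \frac{3}{2020}\right) = - \frac{5547}{2020}$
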